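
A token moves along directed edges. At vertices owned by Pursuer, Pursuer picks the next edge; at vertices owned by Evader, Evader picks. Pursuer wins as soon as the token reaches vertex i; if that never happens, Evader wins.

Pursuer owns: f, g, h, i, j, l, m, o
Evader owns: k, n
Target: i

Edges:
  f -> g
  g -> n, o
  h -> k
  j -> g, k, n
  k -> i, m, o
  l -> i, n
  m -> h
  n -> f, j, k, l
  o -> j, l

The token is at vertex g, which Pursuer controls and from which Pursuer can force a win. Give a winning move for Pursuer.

o

A0 = {i}
A1: add {l} — l (Pursuer) has l→i.
A2: add {o} — o (Pursuer) has o→l.
A3: add {g} — g (Pursuer) has g→o.
A4: add {f, j} — f (Pursuer) has f→g; j (Pursuer) has j→g.
A5 = A4; e.g. h (Pursuer) has no edge into A4. Fixed point.
From g, successor o is in the attractor (rank 2); the other successor n is not.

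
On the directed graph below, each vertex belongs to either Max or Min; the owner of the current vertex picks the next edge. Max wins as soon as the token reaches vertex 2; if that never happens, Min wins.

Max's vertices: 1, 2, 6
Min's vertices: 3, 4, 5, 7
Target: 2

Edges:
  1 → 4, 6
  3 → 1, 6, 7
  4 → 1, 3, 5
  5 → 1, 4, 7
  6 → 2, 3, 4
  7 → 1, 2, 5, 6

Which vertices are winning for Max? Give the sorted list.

1, 2, 6

A0 = {2}
A1: add {6} — 6 (Max) has 6→2.
A2: add {1} — 1 (Max) has 1→6.
A3 = A2; e.g. 3 (Min) can still go to 7. Fixed point.
Max's winning region = {1, 2, 6}.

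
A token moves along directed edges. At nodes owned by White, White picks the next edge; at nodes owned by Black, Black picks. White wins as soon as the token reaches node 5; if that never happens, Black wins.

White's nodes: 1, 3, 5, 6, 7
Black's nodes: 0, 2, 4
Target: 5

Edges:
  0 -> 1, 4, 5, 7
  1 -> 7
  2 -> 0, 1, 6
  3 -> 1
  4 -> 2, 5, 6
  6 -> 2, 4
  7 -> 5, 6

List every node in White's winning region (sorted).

A0 = {5}
A1: add {7} — 7 (White) has 7→5.
A2: add {1} — 1 (White) has 1→7.
A3: add {3} — 3 (White) has 3→1.
A4 = A3; e.g. 0 (Black) can still go to 4. Fixed point.
White's winning region = {1, 3, 5, 7}.

1, 3, 5, 7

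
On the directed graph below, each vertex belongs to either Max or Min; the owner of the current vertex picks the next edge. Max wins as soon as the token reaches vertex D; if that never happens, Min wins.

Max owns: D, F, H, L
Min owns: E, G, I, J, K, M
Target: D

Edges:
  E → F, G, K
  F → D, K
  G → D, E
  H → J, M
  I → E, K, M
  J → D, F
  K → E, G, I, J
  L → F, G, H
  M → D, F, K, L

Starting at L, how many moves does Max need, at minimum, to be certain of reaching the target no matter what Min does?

2

A0 = {D}
A1: add {F} — F (Max) has F→D.
A2: add {J, L} — J (Min): all of {D, F} already in; L (Max) has L→F.
L enters the attractor at level 2, so Max can force the target in 2 moves from there.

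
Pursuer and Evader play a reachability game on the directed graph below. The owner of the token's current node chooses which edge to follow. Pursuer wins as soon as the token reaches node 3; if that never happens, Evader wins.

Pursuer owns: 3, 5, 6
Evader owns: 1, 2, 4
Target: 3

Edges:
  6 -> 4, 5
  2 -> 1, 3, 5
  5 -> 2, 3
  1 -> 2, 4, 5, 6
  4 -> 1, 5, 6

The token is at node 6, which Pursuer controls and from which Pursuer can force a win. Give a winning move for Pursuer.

5

A0 = {3}
A1: add {5} — 5 (Pursuer) has 5→3.
A2: add {6} — 6 (Pursuer) has 6→5.
A3 = A2; e.g. 1 (Evader) can still go to 2. Fixed point.
From 6, successor 5 is in the attractor (rank 1); the other successor 4 is not.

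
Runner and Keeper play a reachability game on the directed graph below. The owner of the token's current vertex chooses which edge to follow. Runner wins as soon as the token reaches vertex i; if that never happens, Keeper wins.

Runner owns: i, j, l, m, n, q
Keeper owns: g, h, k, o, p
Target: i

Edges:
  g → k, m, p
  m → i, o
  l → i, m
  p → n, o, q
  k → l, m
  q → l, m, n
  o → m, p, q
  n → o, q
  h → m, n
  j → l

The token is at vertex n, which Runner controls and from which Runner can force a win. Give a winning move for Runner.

q

A0 = {i}
A1: add {l, m} — l (Runner) has l→i; m (Runner) has m→i.
A2: add {j, k, q} — j (Runner) has j→l; k (Keeper): all of {l, m} already in; q (Runner) has q→l.
A3: add {n} — n (Runner) has n→q.
A4: add {h} — h (Keeper): all of {m, n} already in.
A5 = A4; e.g. g (Keeper) can still go to p. Fixed point.
From n, successor q is in the attractor (rank 2); the other successor o is not.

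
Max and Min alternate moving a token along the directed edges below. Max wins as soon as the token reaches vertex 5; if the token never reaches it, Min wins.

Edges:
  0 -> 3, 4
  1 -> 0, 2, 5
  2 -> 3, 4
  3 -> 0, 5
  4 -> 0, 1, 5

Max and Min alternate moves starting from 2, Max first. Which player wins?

Track states (vertex, player-to-move).
A0 = {(5,Max), (5,Min)}
A1: add {(1,Max), (3,Max), (4,Max)}.
A2: add {(0,Min), (2,Min)}.
A3 = A2; e.g. (0,Max) stays out. (2,Max) never enters ⇒ Min avoids the target.

Min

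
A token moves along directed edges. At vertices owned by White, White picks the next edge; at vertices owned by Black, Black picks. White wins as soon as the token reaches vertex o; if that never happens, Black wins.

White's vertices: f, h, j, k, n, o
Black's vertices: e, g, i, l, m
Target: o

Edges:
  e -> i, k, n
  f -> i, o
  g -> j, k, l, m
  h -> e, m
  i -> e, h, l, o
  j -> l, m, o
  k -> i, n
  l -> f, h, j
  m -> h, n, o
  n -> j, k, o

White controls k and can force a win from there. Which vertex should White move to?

A0 = {o}
A1: add {f, j, n} — f (White) has f→o; j (White) has j→o; n (White) has n→o.
A2: add {k} — k (White) has k→n.
A3 = A2; e.g. e (Black) can still go to i. Fixed point.
From k, successor n is in the attractor (rank 1); the other successor i is not.

n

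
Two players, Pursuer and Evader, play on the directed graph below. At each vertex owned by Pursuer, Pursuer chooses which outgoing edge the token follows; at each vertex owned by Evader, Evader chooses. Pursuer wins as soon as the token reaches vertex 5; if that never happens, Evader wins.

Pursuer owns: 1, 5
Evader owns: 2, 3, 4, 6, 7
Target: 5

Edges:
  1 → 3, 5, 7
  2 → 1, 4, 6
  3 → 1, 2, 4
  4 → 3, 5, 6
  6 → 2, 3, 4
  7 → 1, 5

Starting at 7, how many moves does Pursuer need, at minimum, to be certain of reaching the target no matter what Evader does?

2

A0 = {5}
A1: add {1} — 1 (Pursuer) has 1→5.
A2: add {7} — 7 (Evader): all of {1, 5} already in.
A3 = A2; e.g. 2 (Evader) can still go to 4. Fixed point.
7 enters the attractor at level 2, so Pursuer can force the target in 2 moves from there.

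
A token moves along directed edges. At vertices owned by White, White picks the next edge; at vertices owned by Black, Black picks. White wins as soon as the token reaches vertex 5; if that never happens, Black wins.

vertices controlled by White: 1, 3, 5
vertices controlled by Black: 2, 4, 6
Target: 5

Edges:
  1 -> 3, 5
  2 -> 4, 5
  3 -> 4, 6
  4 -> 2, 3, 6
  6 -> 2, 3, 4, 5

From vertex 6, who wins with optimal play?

Black

A0 = {5}
A1: add {1} — 1 (White) has 1→5.
A2 = A1; e.g. 2 (Black) can still go to 4. Fixed point.
6 never enters the attractor, so Black can avoid the target forever.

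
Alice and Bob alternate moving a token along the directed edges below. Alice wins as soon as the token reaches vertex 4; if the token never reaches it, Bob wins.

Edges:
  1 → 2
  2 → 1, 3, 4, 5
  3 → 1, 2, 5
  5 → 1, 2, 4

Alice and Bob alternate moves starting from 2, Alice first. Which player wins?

Alice

Track states (vertex, player-to-move).
A0 = {(4,Alice), (4,Bob)}
A1: add {(2,Alice), (5,Alice)}.
(2,Alice) ∈ A1 ⇒ Alice forces the target.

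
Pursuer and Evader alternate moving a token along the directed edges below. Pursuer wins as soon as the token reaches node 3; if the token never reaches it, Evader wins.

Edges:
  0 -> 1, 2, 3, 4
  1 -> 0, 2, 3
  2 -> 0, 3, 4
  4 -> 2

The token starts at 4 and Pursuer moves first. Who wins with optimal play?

Track states (vertex, player-to-move).
A0 = {(3,Pursuer), (3,Evader)}
A1: add {(0,Pursuer), (1,Pursuer), (2,Pursuer)}.
A2: add {(1,Evader), (4,Evader)}.
A3 = A2; e.g. (0,Evader) stays out. (4,Pursuer) never enters ⇒ Evader avoids the target.

Evader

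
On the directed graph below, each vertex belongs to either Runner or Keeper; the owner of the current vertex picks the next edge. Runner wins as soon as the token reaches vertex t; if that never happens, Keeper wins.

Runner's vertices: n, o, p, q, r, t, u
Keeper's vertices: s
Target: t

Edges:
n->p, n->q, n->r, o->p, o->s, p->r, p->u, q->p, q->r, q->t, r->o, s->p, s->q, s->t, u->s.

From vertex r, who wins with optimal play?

Keeper

A0 = {t}
A1: add {q} — q (Runner) has q→t.
A2: add {n} — n (Runner) has n→q.
A3 = A2; e.g. o (Runner) has no edge into A2. Fixed point.
r never enters the attractor, so Keeper can avoid the target forever.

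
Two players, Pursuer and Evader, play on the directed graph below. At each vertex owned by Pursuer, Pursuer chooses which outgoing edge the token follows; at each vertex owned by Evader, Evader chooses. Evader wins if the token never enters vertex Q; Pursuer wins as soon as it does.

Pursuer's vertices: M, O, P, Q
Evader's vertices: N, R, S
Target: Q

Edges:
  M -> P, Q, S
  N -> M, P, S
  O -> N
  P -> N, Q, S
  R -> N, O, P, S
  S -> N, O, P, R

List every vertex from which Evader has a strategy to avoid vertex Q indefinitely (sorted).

A0 = {Q}
A1: add {M, P} — M (Pursuer) has M→Q; P (Pursuer) has P→Q.
A2 = A1; e.g. N (Evader) can still go to S. Fixed point.
Pursuer's attractor = {M, P, Q}; Evader avoids the target exactly from the complement.

N, O, R, S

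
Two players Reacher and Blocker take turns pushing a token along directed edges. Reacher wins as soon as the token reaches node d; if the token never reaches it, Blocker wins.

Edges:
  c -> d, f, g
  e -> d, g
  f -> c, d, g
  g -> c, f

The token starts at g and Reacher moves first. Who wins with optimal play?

Blocker

Track states (vertex, player-to-move).
A0 = {(d,Reacher), (d,Blocker)}
A1: add {(c,Reacher), (e,Reacher), (f,Reacher)}.
A2: add {(g,Blocker)}.
A3 = A2; e.g. (c,Blocker) stays out. (g,Reacher) never enters ⇒ Blocker avoids the target.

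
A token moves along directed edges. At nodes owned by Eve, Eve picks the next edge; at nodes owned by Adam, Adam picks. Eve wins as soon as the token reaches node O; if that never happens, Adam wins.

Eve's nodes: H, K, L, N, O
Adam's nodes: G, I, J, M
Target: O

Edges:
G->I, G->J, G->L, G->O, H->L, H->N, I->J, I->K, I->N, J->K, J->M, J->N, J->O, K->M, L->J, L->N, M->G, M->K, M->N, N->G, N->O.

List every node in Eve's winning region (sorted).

H, L, N, O

A0 = {O}
A1: add {N} — N (Eve) has N→O.
A2: add {H, L} — H (Eve) has H→N; L (Eve) has L→N.
A3 = A2; e.g. G (Adam) can still go to I. Fixed point.
Eve's winning region = {H, L, N, O}.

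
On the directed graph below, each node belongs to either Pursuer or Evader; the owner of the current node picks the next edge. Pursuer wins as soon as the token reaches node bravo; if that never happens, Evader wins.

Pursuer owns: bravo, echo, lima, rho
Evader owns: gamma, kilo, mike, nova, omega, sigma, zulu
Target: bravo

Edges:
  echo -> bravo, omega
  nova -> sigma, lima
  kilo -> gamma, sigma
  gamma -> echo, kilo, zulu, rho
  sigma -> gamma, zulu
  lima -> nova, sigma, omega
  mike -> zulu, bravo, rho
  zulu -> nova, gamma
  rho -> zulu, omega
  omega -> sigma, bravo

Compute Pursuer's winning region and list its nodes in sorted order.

A0 = {bravo}
A1: add {echo} — echo (Pursuer) has echo→bravo.
A2 = A1; e.g. nova (Evader) can still go to sigma. Fixed point.
Pursuer's winning region = {bravo, echo}.

bravo, echo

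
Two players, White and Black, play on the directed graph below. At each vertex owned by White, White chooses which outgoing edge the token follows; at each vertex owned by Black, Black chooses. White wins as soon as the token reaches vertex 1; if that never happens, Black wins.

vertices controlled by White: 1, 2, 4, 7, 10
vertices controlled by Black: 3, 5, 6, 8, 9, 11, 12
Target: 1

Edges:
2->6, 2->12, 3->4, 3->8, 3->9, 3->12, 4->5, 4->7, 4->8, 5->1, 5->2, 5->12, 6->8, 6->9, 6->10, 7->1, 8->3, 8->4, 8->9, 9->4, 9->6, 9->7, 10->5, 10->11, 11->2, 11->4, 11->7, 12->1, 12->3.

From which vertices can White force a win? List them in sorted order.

A0 = {1}
A1: add {7} — 7 (White) has 7→1.
A2: add {4} — 4 (White) has 4→7.
A3 = A2; e.g. 2 (White) has no edge into A2. Fixed point.
White's winning region = {1, 4, 7}.

1, 4, 7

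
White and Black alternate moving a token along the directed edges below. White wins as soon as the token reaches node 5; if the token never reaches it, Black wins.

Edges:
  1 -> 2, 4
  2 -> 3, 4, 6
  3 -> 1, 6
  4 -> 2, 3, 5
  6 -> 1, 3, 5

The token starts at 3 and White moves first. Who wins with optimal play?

Track states (vertex, player-to-move).
A0 = {(5,White), (5,Black)}
A1: add {(4,White), (6,White)}.
A2 = A1; e.g. (1,White) stays out. (3,White) never enters ⇒ Black avoids the target.

Black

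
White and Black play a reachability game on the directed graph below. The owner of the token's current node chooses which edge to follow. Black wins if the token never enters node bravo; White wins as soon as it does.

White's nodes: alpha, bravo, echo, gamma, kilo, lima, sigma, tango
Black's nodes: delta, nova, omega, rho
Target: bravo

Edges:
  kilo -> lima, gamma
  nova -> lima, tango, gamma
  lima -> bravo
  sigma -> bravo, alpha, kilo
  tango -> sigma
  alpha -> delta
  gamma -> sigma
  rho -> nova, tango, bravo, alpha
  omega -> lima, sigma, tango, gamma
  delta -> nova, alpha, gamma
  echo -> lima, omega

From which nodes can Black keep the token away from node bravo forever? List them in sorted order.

A0 = {bravo}
A1: add {lima, sigma} — lima (White) has lima→bravo; sigma (White) has sigma→bravo.
A2: add {echo, gamma, kilo, tango} — tango (White) has tango→sigma; echo (White) has echo→lima; gamma (White) has gamma→sigma; kilo (White) has kilo→lima.
A3: add {nova, omega} — nova (Black): all of {lima, tango, gamma} already in; omega (Black): all of {lima, sigma, tango, gamma} already in.
A4 = A3; e.g. rho (Black) can still go to alpha. Fixed point.
White's attractor = {bravo, echo, gamma, kilo, lima, nova, omega, sigma, tango}; Black avoids the target exactly from the complement.

alpha, delta, rho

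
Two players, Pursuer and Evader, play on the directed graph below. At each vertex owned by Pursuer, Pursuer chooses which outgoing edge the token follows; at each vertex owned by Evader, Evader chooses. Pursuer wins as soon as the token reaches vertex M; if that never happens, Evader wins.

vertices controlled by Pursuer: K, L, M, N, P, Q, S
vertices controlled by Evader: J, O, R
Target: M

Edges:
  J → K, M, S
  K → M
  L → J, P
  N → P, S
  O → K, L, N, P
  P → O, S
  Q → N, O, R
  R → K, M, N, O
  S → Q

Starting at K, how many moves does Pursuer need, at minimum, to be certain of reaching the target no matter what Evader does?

A0 = {M}
A1: add {K} — K (Pursuer) has K→M.
A2 = A1; e.g. J (Evader) can still go to S. Fixed point.
K enters the attractor at level 1, so Pursuer can force the target in 1 move from there.

1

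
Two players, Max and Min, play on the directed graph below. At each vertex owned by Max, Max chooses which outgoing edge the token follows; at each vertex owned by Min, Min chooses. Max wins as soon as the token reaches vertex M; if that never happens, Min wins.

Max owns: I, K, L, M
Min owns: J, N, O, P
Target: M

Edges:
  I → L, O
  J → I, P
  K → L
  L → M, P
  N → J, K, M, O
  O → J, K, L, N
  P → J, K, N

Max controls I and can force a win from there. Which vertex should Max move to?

A0 = {M}
A1: add {L} — L (Max) has L→M.
A2: add {I, K} — I (Max) has I→L; K (Max) has K→L.
A3 = A2; e.g. J (Min) can still go to P. Fixed point.
From I, successor L is in the attractor (rank 1); the other successor O is not.

L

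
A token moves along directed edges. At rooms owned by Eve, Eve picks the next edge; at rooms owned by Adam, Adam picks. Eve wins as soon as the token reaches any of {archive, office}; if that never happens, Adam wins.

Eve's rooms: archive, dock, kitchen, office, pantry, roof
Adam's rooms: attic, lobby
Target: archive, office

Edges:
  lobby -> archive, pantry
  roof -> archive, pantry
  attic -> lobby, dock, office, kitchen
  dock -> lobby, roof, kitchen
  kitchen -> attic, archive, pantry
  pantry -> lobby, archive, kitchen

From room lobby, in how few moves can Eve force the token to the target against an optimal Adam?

A0 = {archive, office}
A1: add {kitchen, pantry, roof} — roof (Eve) has roof→archive; kitchen (Eve) has kitchen→archive; pantry (Eve) has pantry→archive.
A2: add {dock, lobby} — lobby (Adam): all of {archive, pantry} already in; dock (Eve) has dock→roof.
lobby enters the attractor at level 2, so Eve can force the target in 2 moves from there.

2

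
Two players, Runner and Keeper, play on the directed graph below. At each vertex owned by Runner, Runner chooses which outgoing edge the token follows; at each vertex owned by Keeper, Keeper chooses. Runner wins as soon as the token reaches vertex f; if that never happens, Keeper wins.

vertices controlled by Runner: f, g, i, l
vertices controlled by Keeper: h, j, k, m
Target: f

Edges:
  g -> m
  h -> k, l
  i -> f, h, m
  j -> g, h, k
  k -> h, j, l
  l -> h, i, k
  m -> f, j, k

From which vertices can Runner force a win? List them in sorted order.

f, i, l

A0 = {f}
A1: add {i} — i (Runner) has i→f.
A2: add {l} — l (Runner) has l→i.
A3 = A2; e.g. g (Runner) has no edge into A2. Fixed point.
Runner's winning region = {f, i, l}.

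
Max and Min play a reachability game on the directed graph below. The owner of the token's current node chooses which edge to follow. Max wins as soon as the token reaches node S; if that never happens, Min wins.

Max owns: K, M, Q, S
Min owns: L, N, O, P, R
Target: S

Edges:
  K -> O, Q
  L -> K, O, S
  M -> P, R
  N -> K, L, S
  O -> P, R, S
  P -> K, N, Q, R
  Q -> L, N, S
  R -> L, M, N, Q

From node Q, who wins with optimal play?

Max

A0 = {S}
A1: add {Q} — Q (Max) has Q→S.
Q ∈ A1, so Max can force the target.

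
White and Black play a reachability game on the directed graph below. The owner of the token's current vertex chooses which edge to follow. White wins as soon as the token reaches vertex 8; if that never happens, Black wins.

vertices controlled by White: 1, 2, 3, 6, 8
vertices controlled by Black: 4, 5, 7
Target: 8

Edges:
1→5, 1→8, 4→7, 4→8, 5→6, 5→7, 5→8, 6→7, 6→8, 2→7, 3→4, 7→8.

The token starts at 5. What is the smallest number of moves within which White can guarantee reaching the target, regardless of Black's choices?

2

A0 = {8}
A1: add {1, 6, 7} — 1 (White) has 1→8; 6 (White) has 6→8; 7 (Black): all of {8} already in.
A2: add {2, 4, 5} — 2 (White) has 2→7; 4 (Black): all of {7, 8} already in; 5 (Black): all of {6, 7, 8} already in.
5 enters the attractor at level 2, so White can force the target in 2 moves from there.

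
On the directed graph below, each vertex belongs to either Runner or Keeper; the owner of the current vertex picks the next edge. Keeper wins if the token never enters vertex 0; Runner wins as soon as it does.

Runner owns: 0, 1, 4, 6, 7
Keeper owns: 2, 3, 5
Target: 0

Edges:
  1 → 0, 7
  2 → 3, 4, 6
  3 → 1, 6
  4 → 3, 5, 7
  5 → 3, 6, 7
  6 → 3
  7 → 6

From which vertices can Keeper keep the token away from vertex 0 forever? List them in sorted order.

2, 3, 4, 5, 6, 7

A0 = {0}
A1: add {1} — 1 (Runner) has 1→0.
A2 = A1; e.g. 2 (Keeper) can still go to 3. Fixed point.
Runner's attractor = {0, 1}; Keeper avoids the target exactly from the complement.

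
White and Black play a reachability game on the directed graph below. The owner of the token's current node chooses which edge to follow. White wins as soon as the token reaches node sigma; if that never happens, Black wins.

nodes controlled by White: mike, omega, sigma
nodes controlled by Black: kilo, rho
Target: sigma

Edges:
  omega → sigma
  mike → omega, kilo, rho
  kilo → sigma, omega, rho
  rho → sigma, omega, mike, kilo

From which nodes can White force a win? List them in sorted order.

A0 = {sigma}
A1: add {omega} — omega (White) has omega→sigma.
A2: add {mike} — mike (White) has mike→omega.
A3 = A2; e.g. kilo (Black) can still go to rho. Fixed point.
White's winning region = {mike, omega, sigma}.

mike, omega, sigma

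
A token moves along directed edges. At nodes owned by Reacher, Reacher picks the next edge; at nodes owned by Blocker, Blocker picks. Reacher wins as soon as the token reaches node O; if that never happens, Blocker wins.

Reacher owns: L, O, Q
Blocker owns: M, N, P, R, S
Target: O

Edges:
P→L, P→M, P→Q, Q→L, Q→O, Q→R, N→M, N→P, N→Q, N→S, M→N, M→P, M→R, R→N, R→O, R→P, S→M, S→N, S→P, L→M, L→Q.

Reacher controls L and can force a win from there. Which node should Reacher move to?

A0 = {O}
A1: add {Q} — Q (Reacher) has Q→O.
A2: add {L} — L (Reacher) has L→Q.
A3 = A2; e.g. M (Blocker) can still go to N. Fixed point.
From L, successor Q is in the attractor (rank 1); the other successor M is not.

Q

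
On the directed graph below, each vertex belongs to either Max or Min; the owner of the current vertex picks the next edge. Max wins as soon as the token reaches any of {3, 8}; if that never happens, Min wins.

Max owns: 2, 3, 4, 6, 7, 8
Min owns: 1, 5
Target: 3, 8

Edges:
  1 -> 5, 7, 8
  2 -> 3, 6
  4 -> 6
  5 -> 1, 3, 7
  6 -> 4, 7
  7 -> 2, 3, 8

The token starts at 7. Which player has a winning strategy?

A0 = {3, 8}
A1: add {2, 7} — 2 (Max) has 2→3; 7 (Max) has 7→3.
7 ∈ A1, so Max can force the target.

Max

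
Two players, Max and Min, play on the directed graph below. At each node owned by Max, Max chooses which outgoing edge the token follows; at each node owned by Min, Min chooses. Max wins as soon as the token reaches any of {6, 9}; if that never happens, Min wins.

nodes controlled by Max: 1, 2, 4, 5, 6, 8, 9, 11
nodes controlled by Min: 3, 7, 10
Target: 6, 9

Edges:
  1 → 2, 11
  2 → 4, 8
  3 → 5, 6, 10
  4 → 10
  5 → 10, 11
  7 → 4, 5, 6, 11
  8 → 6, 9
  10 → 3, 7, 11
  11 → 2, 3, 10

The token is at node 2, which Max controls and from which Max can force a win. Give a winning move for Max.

A0 = {6, 9}
A1: add {8} — 8 (Max) has 8→6.
A2: add {2} — 2 (Max) has 2→8.
A3: add {1, 11} — 1 (Max) has 1→2; 11 (Max) has 11→2.
A4: add {5} — 5 (Max) has 5→11.
A5 = A4; e.g. 3 (Min) can still go to 10. Fixed point.
From 2, successor 8 is in the attractor (rank 1); the other successor 4 is not.

8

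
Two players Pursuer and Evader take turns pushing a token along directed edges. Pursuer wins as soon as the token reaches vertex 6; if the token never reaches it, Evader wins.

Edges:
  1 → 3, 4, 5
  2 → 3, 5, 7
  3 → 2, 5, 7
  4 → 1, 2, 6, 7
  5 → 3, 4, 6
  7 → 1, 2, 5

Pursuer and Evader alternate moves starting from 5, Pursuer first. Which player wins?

Pursuer

Track states (vertex, player-to-move).
A0 = {(6,Pursuer), (6,Evader)}
A1: add {(4,Pursuer), (5,Pursuer)}.
(5,Pursuer) ∈ A1 ⇒ Pursuer forces the target.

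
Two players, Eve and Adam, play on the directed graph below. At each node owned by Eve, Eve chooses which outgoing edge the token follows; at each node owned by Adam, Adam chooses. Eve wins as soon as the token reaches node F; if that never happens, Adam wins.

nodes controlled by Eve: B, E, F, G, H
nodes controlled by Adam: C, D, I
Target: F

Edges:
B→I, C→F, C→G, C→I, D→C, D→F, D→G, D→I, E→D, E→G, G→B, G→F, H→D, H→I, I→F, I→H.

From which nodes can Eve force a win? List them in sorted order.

E, F, G

A0 = {F}
A1: add {G} — G (Eve) has G→F.
A2: add {E} — E (Eve) has E→G.
A3 = A2; e.g. B (Eve) has no edge into A2. Fixed point.
Eve's winning region = {E, F, G}.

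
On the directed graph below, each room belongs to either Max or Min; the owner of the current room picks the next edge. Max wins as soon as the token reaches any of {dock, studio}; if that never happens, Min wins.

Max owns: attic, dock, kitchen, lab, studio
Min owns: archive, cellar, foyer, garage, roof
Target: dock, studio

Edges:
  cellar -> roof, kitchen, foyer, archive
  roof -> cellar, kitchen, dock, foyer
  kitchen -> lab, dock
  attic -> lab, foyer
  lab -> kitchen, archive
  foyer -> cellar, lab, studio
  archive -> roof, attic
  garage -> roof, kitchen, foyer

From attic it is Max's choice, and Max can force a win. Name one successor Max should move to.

lab

A0 = {dock, studio}
A1: add {kitchen} — kitchen (Max) has kitchen→dock.
A2: add {lab} — lab (Max) has lab→kitchen.
A3: add {attic} — attic (Max) has attic→lab.
A4 = A3; e.g. cellar (Min) can still go to roof. Fixed point.
From attic, successor lab is in the attractor (rank 2); the other successor foyer is not.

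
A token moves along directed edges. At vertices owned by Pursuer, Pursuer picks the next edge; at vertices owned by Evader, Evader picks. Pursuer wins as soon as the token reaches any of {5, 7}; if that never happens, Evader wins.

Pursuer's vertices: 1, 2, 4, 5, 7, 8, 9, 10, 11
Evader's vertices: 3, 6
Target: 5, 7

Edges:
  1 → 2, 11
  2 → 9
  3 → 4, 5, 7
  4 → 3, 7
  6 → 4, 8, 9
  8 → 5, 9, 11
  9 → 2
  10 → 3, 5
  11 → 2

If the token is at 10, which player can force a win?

Pursuer

A0 = {5, 7}
A1: add {4, 8, 10} — 4 (Pursuer) has 4→7; 8 (Pursuer) has 8→5; 10 (Pursuer) has 10→5.
10 ∈ A1, so Pursuer can force the target.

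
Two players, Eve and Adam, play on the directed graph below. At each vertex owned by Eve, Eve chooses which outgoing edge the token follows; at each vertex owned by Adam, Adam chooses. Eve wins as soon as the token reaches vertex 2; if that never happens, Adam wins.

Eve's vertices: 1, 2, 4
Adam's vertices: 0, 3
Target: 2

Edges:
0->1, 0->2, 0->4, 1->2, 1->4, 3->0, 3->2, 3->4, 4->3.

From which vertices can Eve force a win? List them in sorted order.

A0 = {2}
A1: add {1} — 1 (Eve) has 1→2.
A2 = A1; e.g. 0 (Adam) can still go to 4. Fixed point.
Eve's winning region = {1, 2}.

1, 2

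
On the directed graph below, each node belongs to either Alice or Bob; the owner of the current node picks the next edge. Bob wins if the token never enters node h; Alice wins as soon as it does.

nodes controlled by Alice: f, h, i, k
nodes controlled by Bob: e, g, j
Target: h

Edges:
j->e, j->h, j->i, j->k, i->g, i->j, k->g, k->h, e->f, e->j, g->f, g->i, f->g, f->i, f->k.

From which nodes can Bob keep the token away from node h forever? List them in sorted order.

e, g, i, j

A0 = {h}
A1: add {k} — k (Alice) has k→h.
A2: add {f} — f (Alice) has f→k.
A3 = A2; e.g. e (Bob) can still go to j. Fixed point.
Alice's attractor = {f, h, k}; Bob avoids the target exactly from the complement.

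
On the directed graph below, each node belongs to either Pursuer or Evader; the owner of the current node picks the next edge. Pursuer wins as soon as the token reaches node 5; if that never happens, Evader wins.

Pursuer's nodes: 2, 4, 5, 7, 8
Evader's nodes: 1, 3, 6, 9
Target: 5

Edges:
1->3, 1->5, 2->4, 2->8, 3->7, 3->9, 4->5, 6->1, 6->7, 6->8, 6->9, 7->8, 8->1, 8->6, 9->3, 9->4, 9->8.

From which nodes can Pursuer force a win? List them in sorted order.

2, 4, 5

A0 = {5}
A1: add {4} — 4 (Pursuer) has 4→5.
A2: add {2} — 2 (Pursuer) has 2→4.
A3 = A2; e.g. 1 (Evader) can still go to 3. Fixed point.
Pursuer's winning region = {2, 4, 5}.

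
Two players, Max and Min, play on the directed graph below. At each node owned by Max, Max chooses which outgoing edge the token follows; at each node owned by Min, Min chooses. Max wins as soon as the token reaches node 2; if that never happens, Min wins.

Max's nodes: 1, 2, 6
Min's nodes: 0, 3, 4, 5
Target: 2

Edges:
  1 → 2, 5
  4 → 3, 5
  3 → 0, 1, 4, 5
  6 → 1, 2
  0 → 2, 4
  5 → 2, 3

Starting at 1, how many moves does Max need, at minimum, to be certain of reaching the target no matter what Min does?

1

A0 = {2}
A1: add {1, 6} — 1 (Max) has 1→2; 6 (Max) has 6→2.
A2 = A1; e.g. 0 (Min) can still go to 4. Fixed point.
1 enters the attractor at level 1, so Max can force the target in 1 move from there.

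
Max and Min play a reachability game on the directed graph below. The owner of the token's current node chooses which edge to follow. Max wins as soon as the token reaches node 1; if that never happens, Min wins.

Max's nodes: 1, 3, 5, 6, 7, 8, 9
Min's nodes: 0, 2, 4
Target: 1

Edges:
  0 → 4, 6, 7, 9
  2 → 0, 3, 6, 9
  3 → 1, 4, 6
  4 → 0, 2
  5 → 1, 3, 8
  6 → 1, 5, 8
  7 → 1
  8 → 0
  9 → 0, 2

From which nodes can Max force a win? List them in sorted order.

A0 = {1}
A1: add {3, 5, 6, 7} — 3 (Max) has 3→1; 5 (Max) has 5→1; 6 (Max) has 6→1; 7 (Max) has 7→1.
A2 = A1; e.g. 0 (Min) can still go to 4. Fixed point.
Max's winning region = {1, 3, 5, 6, 7}.

1, 3, 5, 6, 7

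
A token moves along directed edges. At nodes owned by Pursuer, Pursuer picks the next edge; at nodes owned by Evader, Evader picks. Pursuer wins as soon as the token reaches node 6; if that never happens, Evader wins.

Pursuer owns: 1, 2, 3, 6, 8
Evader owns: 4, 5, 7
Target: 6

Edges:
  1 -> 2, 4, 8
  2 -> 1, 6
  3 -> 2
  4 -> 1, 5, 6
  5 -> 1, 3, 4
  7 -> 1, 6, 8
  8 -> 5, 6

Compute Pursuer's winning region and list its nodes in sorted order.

A0 = {6}
A1: add {2, 8} — 2 (Pursuer) has 2→6; 8 (Pursuer) has 8→6.
A2: add {1, 3} — 1 (Pursuer) has 1→2; 3 (Pursuer) has 3→2.
A3: add {7} — 7 (Evader): all of {1, 6, 8} already in.
A4 = A3; e.g. 4 (Evader) can still go to 5. Fixed point.
Pursuer's winning region = {1, 2, 3, 6, 7, 8}.

1, 2, 3, 6, 7, 8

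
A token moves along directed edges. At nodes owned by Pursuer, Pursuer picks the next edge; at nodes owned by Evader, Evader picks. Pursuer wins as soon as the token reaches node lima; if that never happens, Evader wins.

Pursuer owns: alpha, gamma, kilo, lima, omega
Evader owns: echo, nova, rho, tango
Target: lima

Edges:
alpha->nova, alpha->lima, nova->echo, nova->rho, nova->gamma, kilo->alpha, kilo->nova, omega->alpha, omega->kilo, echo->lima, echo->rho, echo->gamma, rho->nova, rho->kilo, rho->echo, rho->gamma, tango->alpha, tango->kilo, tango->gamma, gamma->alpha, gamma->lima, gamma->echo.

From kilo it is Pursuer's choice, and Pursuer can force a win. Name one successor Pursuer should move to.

A0 = {lima}
A1: add {alpha, gamma} — alpha (Pursuer) has alpha→lima; gamma (Pursuer) has gamma→lima.
A2: add {kilo, omega} — kilo (Pursuer) has kilo→alpha; omega (Pursuer) has omega→alpha.
A3: add {tango} — tango (Evader): all of {alpha, kilo, gamma} already in.
A4 = A3; e.g. nova (Evader) can still go to echo. Fixed point.
From kilo, successor alpha is in the attractor (rank 1); the other successor nova is not.

alpha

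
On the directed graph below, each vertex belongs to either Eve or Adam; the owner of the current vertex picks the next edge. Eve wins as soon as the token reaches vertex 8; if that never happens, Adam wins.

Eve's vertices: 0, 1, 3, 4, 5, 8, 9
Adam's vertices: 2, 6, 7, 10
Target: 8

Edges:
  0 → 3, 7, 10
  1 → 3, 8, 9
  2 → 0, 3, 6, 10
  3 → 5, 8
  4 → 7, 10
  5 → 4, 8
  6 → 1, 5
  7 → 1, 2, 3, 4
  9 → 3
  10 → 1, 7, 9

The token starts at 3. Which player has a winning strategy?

A0 = {8}
A1: add {1, 3, 5} — 1 (Eve) has 1→8; 3 (Eve) has 3→8; 5 (Eve) has 5→8.
3 ∈ A1, so Eve can force the target.

Eve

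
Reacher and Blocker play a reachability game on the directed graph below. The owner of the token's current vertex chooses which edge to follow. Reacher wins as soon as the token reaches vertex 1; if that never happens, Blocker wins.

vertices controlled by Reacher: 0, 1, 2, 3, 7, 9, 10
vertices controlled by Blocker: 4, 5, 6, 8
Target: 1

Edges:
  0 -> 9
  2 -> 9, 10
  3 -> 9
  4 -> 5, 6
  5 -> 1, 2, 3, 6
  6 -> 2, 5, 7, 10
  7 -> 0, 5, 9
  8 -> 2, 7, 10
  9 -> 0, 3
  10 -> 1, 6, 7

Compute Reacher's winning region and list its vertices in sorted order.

A0 = {1}
A1: add {10} — 10 (Reacher) has 10→1.
A2: add {2} — 2 (Reacher) has 2→10.
A3 = A2; e.g. 0 (Reacher) has no edge into A2. Fixed point.
Reacher's winning region = {1, 2, 10}.

1, 2, 10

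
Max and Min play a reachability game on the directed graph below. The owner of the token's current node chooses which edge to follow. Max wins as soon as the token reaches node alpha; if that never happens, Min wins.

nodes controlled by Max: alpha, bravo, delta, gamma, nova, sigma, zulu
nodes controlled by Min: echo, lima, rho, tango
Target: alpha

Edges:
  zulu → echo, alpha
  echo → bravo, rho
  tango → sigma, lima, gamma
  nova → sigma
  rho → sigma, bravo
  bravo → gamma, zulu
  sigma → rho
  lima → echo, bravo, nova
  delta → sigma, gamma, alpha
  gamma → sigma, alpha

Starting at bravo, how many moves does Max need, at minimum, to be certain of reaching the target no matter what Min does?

A0 = {alpha}
A1: add {delta, gamma, zulu} — delta (Max) has delta→alpha; gamma (Max) has gamma→alpha; zulu (Max) has zulu→alpha.
A2: add {bravo} — bravo (Max) has bravo→gamma.
A3 = A2; e.g. tango (Min) can still go to sigma. Fixed point.
bravo enters the attractor at level 2, so Max can force the target in 2 moves from there.

2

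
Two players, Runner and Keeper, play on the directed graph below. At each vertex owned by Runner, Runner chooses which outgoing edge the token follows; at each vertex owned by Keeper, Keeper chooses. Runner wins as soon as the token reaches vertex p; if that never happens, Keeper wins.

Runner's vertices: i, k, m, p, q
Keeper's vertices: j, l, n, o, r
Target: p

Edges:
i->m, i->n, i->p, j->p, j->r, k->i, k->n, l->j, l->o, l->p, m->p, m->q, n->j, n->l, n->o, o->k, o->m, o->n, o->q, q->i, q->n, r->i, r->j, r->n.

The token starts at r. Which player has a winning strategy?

A0 = {p}
A1: add {i, m} — i (Runner) has i→p; m (Runner) has m→p.
A2: add {k, q} — k (Runner) has k→i; q (Runner) has q→i.
A3 = A2; e.g. j (Keeper) can still go to r. Fixed point.
r never enters the attractor, so Keeper can avoid the target forever.

Keeper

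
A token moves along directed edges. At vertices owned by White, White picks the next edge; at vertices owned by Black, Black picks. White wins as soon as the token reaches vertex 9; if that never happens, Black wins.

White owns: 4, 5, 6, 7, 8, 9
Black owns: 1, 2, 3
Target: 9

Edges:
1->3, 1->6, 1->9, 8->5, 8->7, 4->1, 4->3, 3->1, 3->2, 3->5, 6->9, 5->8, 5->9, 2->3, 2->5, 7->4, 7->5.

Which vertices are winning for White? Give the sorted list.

A0 = {9}
A1: add {5, 6} — 5 (White) has 5→9; 6 (White) has 6→9.
A2: add {7, 8} — 7 (White) has 7→5; 8 (White) has 8→5.
A3 = A2; e.g. 1 (Black) can still go to 3. Fixed point.
White's winning region = {5, 6, 7, 8, 9}.

5, 6, 7, 8, 9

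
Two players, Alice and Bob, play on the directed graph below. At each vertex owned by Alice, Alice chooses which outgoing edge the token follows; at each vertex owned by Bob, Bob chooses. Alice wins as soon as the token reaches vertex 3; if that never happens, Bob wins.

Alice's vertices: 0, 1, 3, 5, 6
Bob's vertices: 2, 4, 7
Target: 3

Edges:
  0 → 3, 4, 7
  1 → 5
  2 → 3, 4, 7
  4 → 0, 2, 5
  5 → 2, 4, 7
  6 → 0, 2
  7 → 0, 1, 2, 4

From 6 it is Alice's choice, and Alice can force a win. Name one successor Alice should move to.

0

A0 = {3}
A1: add {0} — 0 (Alice) has 0→3.
A2: add {6} — 6 (Alice) has 6→0.
A3 = A2; e.g. 1 (Alice) has no edge into A2. Fixed point.
From 6, successor 0 is in the attractor (rank 1); the other successor 2 is not.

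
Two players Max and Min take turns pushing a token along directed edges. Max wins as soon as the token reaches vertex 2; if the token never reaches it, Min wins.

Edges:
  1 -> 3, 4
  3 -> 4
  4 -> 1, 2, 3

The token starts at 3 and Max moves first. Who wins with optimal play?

Min

Track states (vertex, player-to-move).
A0 = {(2,Max), (2,Min)}
A1: add {(4,Max)}.
A2: add {(3,Min)}.
A3: add {(1,Max)}.
A4 = A3; e.g. (1,Min) stays out. (3,Max) never enters ⇒ Min avoids the target.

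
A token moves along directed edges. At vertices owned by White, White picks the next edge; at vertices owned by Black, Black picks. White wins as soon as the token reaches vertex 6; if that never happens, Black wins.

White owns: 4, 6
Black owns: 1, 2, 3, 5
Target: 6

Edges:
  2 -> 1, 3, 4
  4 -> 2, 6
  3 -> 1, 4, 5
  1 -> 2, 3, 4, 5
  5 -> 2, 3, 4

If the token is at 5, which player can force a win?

Black

A0 = {6}
A1: add {4} — 4 (White) has 4→6.
A2 = A1; e.g. 1 (Black) can still go to 2. Fixed point.
5 never enters the attractor, so Black can avoid the target forever.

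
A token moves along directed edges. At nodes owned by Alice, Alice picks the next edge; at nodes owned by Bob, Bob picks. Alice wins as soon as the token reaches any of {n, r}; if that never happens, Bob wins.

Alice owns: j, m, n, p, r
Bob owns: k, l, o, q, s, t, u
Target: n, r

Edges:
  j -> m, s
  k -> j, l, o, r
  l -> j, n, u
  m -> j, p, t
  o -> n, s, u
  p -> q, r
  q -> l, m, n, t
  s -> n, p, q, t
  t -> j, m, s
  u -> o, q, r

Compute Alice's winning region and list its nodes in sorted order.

A0 = {n, r}
A1: add {p} — p (Alice) has p→r.
A2: add {m} — m (Alice) has m→p.
A3: add {j} — j (Alice) has j→m.
A4 = A3; e.g. k (Bob) can still go to l. Fixed point.
Alice's winning region = {j, m, n, p, r}.

j, m, n, p, r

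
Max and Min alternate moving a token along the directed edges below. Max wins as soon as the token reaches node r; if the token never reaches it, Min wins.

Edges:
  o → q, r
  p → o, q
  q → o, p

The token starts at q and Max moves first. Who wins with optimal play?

Track states (vertex, player-to-move).
A0 = {(r,Max), (r,Min)}
A1: add {(o,Max)}.
A2 = A1; e.g. (o,Min) stays out. (q,Max) never enters ⇒ Min avoids the target.

Min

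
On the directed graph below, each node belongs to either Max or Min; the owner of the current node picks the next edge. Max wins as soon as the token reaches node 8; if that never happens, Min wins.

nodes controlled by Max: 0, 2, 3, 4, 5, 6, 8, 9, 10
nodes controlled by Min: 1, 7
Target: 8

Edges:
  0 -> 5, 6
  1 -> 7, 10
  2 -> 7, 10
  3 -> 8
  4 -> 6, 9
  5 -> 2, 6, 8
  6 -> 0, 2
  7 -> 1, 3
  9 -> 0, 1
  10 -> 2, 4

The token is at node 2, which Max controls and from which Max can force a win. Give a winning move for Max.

A0 = {8}
A1: add {3, 5} — 3 (Max) has 3→8; 5 (Max) has 5→8.
A2: add {0} — 0 (Max) has 0→5.
A3: add {6, 9} — 6 (Max) has 6→0; 9 (Max) has 9→0.
A4: add {4} — 4 (Max) has 4→6.
A5: add {10} — 10 (Max) has 10→4.
A6: add {2} — 2 (Max) has 2→10.
A7 = A6; e.g. 1 (Min) can still go to 7. Fixed point.
From 2, successor 10 is in the attractor (rank 5); the other successor 7 is not.

10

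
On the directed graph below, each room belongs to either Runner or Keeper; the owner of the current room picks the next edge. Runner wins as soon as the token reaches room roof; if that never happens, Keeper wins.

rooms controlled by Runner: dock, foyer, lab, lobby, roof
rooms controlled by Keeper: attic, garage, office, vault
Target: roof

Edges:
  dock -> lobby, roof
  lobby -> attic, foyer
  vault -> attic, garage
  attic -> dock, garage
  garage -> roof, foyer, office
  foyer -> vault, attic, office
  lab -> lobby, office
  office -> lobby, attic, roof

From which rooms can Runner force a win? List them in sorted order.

A0 = {roof}
A1: add {dock} — dock (Runner) has dock→roof.
A2 = A1; e.g. lobby (Runner) has no edge into A1. Fixed point.
Runner's winning region = {dock, roof}.

dock, roof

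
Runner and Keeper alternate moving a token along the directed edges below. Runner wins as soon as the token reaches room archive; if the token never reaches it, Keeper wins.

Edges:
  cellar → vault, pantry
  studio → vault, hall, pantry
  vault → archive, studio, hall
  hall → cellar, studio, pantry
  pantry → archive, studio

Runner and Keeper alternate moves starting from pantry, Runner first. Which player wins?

Track states (vertex, player-to-move).
A0 = {(archive,Runner), (archive,Keeper)}
A1: add {(vault,Runner), (pantry,Runner)}.
(pantry,Runner) ∈ A1 ⇒ Runner forces the target.

Runner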